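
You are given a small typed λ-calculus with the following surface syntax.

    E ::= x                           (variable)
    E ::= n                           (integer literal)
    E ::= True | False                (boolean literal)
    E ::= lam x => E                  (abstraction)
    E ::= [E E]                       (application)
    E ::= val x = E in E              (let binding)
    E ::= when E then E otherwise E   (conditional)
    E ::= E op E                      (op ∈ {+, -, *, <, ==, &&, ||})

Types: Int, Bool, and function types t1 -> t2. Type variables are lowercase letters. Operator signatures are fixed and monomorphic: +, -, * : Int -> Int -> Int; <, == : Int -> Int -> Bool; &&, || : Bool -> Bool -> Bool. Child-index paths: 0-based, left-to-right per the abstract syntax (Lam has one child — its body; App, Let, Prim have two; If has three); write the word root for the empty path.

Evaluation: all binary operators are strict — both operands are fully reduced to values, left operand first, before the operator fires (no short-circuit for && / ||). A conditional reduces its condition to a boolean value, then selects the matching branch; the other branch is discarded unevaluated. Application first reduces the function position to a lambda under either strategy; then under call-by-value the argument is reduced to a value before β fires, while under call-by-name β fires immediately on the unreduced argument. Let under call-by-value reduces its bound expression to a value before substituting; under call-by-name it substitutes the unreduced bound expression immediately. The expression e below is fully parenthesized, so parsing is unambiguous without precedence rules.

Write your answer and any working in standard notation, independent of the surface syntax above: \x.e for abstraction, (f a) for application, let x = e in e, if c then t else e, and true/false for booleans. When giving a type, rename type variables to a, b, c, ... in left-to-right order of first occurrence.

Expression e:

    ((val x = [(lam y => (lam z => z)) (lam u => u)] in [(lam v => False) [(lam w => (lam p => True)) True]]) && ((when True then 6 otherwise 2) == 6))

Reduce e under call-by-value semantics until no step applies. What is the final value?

Answer: false

Trace:
step 0: ((let x = ((\y.(\z.z)) (\u.u)) in ((\v.false) ((\w.(\p.true)) true))) && ((if true then 6 else 2) == 6))
step 1: [beta@0.0] ((let x = (\z.z) in ((\v.false) ((\w.(\p.true)) true))) && ((if true then 6 else 2) == 6))
step 2: [let@0] (((\v.false) ((\w.(\p.true)) true)) && ((if true then 6 else 2) == 6))
step 3: [beta@0.1] (((\v.false) (\p.true)) && ((if true then 6 else 2) == 6))
step 4: [beta@0] (false && ((if true then 6 else 2) == 6))
step 5: [if@1.0] (false && (6 == 6))
step 6: [delta@1] (false && true)
step 7: [delta@root] false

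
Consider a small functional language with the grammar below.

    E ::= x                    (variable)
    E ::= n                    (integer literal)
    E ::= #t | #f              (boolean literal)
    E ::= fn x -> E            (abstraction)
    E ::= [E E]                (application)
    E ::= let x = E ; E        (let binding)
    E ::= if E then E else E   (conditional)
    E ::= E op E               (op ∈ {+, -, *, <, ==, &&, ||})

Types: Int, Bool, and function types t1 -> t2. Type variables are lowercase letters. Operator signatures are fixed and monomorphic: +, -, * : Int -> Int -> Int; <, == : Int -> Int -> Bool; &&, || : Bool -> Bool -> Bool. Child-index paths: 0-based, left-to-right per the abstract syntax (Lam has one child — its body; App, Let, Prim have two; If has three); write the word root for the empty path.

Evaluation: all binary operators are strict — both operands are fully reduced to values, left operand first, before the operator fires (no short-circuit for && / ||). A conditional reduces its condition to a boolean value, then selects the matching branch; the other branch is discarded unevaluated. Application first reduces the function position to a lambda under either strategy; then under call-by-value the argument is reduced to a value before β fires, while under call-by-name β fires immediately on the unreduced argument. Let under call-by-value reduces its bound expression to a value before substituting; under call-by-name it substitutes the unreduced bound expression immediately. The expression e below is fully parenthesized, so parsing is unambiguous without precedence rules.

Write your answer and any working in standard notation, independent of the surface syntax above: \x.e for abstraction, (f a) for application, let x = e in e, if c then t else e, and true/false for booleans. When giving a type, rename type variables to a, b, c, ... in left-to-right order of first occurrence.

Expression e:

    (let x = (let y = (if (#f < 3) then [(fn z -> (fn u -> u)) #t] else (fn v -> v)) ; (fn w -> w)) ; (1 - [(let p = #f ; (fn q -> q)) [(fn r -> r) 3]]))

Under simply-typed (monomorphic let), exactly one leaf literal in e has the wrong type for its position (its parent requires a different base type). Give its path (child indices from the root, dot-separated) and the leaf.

Working:
  unify Bool ~ Int
  FAIL: mismatch Bool ~ Int

Answer: 0.0.0.0 : false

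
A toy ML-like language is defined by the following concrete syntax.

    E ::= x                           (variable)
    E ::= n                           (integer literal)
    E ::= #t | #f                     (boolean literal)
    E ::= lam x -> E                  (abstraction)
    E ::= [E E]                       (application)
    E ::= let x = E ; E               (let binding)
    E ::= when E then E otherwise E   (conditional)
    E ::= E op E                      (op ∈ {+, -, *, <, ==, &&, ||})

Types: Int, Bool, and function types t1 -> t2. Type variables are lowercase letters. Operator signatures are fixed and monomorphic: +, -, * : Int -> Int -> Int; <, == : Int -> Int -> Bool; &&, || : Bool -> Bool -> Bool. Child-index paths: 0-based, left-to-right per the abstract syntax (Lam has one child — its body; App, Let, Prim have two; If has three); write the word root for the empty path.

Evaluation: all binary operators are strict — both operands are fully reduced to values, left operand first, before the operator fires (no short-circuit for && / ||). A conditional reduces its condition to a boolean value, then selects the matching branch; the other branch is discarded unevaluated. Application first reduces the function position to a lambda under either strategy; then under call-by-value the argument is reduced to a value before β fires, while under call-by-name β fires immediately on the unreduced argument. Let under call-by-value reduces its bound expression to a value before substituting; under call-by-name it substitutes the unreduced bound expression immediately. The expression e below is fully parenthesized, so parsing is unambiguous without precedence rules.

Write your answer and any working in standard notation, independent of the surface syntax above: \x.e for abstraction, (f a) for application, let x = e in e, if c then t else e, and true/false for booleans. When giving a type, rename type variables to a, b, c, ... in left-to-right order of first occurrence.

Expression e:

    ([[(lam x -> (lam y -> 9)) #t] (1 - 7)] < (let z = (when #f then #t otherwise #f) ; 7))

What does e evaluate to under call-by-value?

Answer: false

Working:
step 0: ((((\x.(\y.9)) true) (1 - 7)) < (let z = (if false then true else false) in 7))
step 1: [beta@0.0] (((\y.9) (1 - 7)) < (let z = (if false then true else false) in 7))
step 2: [delta@0.1] (((\y.9) -6) < (let z = (if false then true else false) in 7))
step 3: [beta@0] (9 < (let z = (if false then true else false) in 7))
step 4: [if@1.0] (9 < (let z = false in 7))
step 5: [let@1] (9 < 7)
step 6: [delta@root] false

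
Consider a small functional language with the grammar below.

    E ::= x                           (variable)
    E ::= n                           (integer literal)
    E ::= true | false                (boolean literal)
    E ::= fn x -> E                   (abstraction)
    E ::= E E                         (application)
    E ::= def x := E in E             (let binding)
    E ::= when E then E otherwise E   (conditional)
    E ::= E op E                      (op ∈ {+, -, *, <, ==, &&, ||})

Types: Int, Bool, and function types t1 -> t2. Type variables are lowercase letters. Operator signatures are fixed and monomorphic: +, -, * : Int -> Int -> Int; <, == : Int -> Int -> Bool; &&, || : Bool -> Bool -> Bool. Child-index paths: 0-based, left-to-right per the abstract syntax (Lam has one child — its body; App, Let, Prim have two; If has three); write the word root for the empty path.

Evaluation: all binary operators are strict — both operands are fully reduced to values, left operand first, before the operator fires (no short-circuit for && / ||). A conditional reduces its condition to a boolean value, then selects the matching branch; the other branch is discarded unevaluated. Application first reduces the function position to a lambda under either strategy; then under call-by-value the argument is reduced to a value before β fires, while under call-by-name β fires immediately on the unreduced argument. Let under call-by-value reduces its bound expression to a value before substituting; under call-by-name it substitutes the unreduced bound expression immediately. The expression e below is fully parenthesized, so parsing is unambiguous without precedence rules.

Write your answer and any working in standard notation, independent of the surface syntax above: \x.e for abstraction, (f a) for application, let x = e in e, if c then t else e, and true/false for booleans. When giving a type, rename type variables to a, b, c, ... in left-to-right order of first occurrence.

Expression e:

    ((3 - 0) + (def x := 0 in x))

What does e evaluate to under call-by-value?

Answer: 3

Trace:
step 0: ((3 - 0) + (let x = 0 in x))
step 1: [delta@0] (3 + (let x = 0 in x))
step 2: [let@1] (3 + 0)
step 3: [delta@root] 3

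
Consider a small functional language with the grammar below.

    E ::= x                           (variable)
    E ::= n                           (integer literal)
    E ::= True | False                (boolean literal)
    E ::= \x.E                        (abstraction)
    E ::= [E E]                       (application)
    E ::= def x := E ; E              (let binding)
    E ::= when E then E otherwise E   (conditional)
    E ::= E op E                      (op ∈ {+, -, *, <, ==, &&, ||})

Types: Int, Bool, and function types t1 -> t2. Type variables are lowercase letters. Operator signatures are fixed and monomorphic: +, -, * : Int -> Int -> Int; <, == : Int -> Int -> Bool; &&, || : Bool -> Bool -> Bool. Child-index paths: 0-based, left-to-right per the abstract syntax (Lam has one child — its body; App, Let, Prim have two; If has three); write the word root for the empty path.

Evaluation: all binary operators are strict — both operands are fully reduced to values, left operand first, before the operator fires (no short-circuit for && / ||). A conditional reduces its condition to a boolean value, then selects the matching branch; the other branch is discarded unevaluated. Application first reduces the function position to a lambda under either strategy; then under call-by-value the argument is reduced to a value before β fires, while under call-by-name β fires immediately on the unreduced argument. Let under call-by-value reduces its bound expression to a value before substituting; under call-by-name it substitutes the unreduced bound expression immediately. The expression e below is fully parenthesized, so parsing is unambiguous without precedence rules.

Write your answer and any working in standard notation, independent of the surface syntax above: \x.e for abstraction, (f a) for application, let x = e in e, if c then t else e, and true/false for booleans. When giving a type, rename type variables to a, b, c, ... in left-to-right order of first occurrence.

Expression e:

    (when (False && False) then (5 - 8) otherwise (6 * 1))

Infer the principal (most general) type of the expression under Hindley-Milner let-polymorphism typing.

Answer: Int

Derivation:
  unify Bool ~ Bool
  unify Bool ~ Bool
  unify Bool ~ Bool
  unify Int ~ Int
  unify Int ~ Int
  unify Int ~ Int
  unify Int ~ Int
  unify Int ~ Int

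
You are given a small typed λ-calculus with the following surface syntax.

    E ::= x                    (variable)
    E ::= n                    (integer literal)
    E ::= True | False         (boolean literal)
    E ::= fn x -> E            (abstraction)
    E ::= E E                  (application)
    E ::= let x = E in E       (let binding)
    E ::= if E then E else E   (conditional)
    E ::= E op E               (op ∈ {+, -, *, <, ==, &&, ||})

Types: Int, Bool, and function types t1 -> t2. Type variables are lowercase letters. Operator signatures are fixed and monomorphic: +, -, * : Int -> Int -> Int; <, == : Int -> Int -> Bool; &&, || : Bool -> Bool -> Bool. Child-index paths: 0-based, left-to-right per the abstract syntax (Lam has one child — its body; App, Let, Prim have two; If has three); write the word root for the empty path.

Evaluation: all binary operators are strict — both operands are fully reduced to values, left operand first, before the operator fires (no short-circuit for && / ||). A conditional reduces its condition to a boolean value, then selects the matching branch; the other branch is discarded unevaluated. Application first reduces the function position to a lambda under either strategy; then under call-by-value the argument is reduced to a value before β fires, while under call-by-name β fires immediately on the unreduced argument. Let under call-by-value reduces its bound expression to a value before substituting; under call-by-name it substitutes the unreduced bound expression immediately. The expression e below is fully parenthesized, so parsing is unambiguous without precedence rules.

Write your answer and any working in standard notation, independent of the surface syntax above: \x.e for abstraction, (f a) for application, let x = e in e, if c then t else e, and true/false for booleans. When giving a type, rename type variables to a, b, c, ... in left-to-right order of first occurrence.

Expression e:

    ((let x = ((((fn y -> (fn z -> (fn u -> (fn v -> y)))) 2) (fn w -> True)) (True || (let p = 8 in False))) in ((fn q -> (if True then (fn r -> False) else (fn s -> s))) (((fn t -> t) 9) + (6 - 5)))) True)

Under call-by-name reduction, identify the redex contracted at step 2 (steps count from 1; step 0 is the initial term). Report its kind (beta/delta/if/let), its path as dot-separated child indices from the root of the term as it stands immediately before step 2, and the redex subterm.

Trace:
step 0: ((let x = ((((\y.(\z.(\u.(\v.y)))) 2) (\w.true)) (true || (let p = 8 in false))) in ((\q.(if true then (\r.false) else (\s.s))) (((\t.t) 9) + (6 - 5)))) true)
step 1: [let@0] (((\q.(if true then (\r.false) else (\s.s))) (((\t.t) 9) + (6 - 5))) true)
step 2: [beta@0] ((if true then (\r.false) else (\s.s)) true)

Answer: beta at 0 : ((\q.(if true then (\r.false) else (\s.s))) (((\t.t) 9) + (6 - 5)))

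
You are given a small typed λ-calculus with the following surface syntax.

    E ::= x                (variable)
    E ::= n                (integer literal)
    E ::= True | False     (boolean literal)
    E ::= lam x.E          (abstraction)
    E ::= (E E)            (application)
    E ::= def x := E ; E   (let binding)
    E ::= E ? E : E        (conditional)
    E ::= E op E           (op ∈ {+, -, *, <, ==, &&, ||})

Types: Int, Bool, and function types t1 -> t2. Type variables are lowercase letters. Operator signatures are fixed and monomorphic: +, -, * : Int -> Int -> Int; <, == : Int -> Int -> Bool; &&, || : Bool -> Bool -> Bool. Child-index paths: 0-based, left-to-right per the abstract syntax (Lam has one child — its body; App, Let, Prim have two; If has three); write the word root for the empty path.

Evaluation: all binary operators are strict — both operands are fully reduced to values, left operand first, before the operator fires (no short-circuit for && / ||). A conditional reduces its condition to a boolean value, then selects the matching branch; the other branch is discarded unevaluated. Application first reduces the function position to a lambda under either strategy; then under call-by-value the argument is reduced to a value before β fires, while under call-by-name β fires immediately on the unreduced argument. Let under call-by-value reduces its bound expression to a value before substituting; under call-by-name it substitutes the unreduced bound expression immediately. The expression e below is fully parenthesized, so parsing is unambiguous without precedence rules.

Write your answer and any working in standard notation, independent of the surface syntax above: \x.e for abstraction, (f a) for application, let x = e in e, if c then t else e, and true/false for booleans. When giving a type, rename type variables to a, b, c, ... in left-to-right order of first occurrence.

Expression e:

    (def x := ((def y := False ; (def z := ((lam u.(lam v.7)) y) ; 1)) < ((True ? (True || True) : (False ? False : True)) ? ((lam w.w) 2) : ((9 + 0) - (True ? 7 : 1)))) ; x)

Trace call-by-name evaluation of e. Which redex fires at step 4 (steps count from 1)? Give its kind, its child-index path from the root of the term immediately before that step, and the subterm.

Answer: if at 1.0 : (if true then (true || true) else (if false then false else true))

Trace:
step 0: (let x = ((let y = false in (let z = ((\u.(\v.7)) y) in 1)) < (if (if true then (true || true) else (if false then false else true)) then ((\w.w) 2) else ((9 + 0) - (if true then 7 else 1)))) in x)
step 1: [let@root] ((let y = false in (let z = ((\u.(\v.7)) y) in 1)) < (if (if true then (true || true) else (if false then false else true)) then ((\w.w) 2) else ((9 + 0) - (if true then 7 else 1))))
step 2: [let@0] ((let z = ((\u.(\v.7)) false) in 1) < (if (if true then (true || true) else (if false then false else true)) then ((\w.w) 2) else ((9 + 0) - (if true then 7 else 1))))
step 3: [let@0] (1 < (if (if true then (true || true) else (if false then false else true)) then ((\w.w) 2) else ((9 + 0) - (if true then 7 else 1))))
step 4: [if@1.0] (1 < (if (true || true) then ((\w.w) 2) else ((9 + 0) - (if true then 7 else 1))))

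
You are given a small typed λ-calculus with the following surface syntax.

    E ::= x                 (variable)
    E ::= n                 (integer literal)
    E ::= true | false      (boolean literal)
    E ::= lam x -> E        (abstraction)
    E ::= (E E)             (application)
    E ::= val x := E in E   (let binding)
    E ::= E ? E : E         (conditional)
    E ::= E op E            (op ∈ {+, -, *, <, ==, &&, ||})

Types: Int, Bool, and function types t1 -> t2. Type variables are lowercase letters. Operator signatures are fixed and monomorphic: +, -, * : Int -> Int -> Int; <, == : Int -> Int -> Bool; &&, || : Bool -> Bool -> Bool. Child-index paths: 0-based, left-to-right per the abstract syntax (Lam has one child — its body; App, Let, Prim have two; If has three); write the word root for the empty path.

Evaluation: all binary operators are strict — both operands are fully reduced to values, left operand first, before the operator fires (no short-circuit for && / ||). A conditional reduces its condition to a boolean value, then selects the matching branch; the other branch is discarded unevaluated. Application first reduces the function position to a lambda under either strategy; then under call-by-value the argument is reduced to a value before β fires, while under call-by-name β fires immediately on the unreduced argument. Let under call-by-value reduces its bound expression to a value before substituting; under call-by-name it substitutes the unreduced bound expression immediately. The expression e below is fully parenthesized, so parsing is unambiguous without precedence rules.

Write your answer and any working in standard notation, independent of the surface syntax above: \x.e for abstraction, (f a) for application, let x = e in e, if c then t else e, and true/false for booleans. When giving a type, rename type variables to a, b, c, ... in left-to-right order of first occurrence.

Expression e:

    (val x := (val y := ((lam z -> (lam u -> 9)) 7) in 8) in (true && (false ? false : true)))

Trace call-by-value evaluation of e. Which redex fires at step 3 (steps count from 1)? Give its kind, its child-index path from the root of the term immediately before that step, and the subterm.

Answer: let at root : (let x = 8 in (true && (if false then false else true)))

Derivation:
step 0: (let x = (let y = ((\z.(\u.9)) 7) in 8) in (true && (if false then false else true)))
step 1: [beta@0.0] (let x = (let y = (\u.9) in 8) in (true && (if false then false else true)))
step 2: [let@0] (let x = 8 in (true && (if false then false else true)))
step 3: [let@root] (true && (if false then false else true))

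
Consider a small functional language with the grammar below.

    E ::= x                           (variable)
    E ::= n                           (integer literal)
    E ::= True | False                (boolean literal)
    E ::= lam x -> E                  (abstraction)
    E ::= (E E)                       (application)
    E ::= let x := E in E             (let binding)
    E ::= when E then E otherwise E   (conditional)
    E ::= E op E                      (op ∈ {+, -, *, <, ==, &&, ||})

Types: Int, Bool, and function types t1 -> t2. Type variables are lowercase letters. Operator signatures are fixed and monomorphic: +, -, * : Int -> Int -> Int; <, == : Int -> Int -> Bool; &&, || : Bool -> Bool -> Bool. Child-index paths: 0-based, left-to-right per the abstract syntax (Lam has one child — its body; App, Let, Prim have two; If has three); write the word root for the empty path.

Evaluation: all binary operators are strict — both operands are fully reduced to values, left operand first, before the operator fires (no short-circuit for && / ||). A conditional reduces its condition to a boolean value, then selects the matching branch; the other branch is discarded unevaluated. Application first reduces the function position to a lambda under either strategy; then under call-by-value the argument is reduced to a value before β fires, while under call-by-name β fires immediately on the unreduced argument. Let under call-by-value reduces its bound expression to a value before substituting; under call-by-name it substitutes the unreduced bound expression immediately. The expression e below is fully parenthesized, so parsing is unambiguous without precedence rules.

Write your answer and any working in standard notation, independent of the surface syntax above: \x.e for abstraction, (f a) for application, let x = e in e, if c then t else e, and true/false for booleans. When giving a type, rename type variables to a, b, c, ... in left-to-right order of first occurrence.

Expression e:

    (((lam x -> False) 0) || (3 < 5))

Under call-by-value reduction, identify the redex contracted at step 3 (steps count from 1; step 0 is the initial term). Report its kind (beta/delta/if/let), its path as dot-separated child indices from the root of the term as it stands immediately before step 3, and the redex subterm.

Working:
step 0: (((\x.false) 0) || (3 < 5))
step 1: [beta@0] (false || (3 < 5))
step 2: [delta@1] (false || true)
step 3: [delta@root] true

Answer: delta at root : (false || true)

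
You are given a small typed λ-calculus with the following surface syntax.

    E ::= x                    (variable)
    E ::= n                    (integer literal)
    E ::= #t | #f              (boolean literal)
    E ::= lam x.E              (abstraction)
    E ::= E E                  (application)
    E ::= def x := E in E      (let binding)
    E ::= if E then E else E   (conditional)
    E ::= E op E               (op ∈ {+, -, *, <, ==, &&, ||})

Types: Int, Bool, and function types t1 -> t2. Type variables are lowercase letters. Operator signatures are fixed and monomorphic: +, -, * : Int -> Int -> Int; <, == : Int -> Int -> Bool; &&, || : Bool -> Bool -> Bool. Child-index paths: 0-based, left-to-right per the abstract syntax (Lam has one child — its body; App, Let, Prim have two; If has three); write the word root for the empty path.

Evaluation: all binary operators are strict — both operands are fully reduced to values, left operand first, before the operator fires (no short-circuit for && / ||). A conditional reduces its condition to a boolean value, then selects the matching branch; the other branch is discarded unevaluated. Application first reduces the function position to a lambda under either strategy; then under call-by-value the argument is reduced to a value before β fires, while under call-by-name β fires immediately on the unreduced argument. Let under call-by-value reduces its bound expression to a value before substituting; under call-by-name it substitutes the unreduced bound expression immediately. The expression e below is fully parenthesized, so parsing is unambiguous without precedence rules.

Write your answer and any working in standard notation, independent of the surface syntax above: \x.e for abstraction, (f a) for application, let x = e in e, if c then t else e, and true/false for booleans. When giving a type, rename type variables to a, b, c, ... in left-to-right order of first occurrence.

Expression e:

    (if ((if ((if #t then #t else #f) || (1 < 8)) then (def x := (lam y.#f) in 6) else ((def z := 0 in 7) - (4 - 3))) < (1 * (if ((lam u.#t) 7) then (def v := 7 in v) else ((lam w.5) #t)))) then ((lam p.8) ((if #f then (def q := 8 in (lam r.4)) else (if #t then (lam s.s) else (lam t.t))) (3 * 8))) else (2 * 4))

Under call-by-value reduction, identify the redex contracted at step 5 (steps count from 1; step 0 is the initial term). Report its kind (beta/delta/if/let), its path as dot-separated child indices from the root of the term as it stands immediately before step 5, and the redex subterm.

Answer: let at 0.0 : (let x = (\y.false) in 6)

Trace:
step 0: (if ((if ((if true then true else false) || (1 < 8)) then (let x = (\y.false) in 6) else ((let z = 0 in 7) - (4 - 3))) < (1 * (if ((\u.true) 7) then (let v = 7 in v) else ((\w.5) true)))) then ((\p.8) ((if false then (let q = 8 in (\r.4)) else (if true then (\s.s) else (\t.t))) (3 * 8))) else (2 * 4))
step 1: [if@0.0.0.0] (if ((if (true || (1 < 8)) then (let x = (\y.false) in 6) else ((let z = 0 in 7) - (4 - 3))) < (1 * (if ((\u.true) 7) then (let v = 7 in v) else ((\w.5) true)))) then ((\p.8) ((if false then (let q = 8 in (\r.4)) else (if true then (\s.s) else (\t.t))) (3 * 8))) else (2 * 4))
step 2: [delta@0.0.0.1] (if ((if (true || true) then (let x = (\y.false) in 6) else ((let z = 0 in 7) - (4 - 3))) < (1 * (if ((\u.true) 7) then (let v = 7 in v) else ((\w.5) true)))) then ((\p.8) ((if false then (let q = 8 in (\r.4)) else (if true then (\s.s) else (\t.t))) (3 * 8))) else (2 * 4))
step 3: [delta@0.0.0] (if ((if true then (let x = (\y.false) in 6) else ((let z = 0 in 7) - (4 - 3))) < (1 * (if ((\u.true) 7) then (let v = 7 in v) else ((\w.5) true)))) then ((\p.8) ((if false then (let q = 8 in (\r.4)) else (if true then (\s.s) else (\t.t))) (3 * 8))) else (2 * 4))
step 4: [if@0.0] (if ((let x = (\y.false) in 6) < (1 * (if ((\u.true) 7) then (let v = 7 in v) else ((\w.5) true)))) then ((\p.8) ((if false then (let q = 8 in (\r.4)) else (if true then (\s.s) else (\t.t))) (3 * 8))) else (2 * 4))
step 5: [let@0.0] (if (6 < (1 * (if ((\u.true) 7) then (let v = 7 in v) else ((\w.5) true)))) then ((\p.8) ((if false then (let q = 8 in (\r.4)) else (if true then (\s.s) else (\t.t))) (3 * 8))) else (2 * 4))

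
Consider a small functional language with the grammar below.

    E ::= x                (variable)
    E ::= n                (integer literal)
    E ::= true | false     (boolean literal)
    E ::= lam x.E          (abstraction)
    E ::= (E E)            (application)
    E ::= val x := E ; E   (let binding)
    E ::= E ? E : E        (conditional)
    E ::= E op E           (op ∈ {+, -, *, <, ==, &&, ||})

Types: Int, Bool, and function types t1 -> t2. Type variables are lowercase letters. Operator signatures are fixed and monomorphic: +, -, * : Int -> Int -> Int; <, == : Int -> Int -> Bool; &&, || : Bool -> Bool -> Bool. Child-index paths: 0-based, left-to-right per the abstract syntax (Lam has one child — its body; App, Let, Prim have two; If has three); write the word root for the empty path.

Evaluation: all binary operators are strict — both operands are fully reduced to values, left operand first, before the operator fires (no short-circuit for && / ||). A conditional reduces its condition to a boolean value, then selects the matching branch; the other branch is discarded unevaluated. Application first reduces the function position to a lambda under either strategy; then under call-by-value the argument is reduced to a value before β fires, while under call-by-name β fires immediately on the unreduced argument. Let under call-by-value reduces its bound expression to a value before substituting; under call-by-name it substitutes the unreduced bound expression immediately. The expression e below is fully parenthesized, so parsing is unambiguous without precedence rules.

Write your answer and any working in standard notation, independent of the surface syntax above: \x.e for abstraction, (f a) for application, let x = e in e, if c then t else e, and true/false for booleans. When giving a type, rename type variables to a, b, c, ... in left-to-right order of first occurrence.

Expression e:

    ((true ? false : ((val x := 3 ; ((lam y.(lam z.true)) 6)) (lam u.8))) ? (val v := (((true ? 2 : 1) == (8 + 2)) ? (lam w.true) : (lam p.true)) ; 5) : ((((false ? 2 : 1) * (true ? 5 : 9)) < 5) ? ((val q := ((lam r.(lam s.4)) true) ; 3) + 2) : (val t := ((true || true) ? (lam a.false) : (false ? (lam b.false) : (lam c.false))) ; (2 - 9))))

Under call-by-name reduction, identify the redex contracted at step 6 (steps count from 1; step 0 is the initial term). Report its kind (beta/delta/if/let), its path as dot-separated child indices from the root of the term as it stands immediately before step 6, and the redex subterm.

Answer: delta at 0 : (5 < 5)

Derivation:
step 0: (if (if true then false else ((let x = 3 in ((\y.(\z.true)) 6)) (\u.8))) then (let v = (if ((if true then 2 else 1) == (8 + 2)) then (\w.true) else (\p.true)) in 5) else (if (((if false then 2 else 1) * (if true then 5 else 9)) < 5) then ((let q = ((\r.(\s.4)) true) in 3) + 2) else (let t = (if (true || true) then (\a.false) else (if false then (\b.false) else (\c.false))) in (2 - 9))))
step 1: [if@0] (if false then (let v = (if ((if true then 2 else 1) == (8 + 2)) then (\w.true) else (\p.true)) in 5) else (if (((if false then 2 else 1) * (if true then 5 else 9)) < 5) then ((let q = ((\r.(\s.4)) true) in 3) + 2) else (let t = (if (true || true) then (\a.false) else (if false then (\b.false) else (\c.false))) in (2 - 9))))
step 2: [if@root] (if (((if false then 2 else 1) * (if true then 5 else 9)) < 5) then ((let q = ((\r.(\s.4)) true) in 3) + 2) else (let t = (if (true || true) then (\a.false) else (if false then (\b.false) else (\c.false))) in (2 - 9)))
step 3: [if@0.0.0] (if ((1 * (if true then 5 else 9)) < 5) then ((let q = ((\r.(\s.4)) true) in 3) + 2) else (let t = (if (true || true) then (\a.false) else (if false then (\b.false) else (\c.false))) in (2 - 9)))
step 4: [if@0.0.1] (if ((1 * 5) < 5) then ((let q = ((\r.(\s.4)) true) in 3) + 2) else (let t = (if (true || true) then (\a.false) else (if false then (\b.false) else (\c.false))) in (2 - 9)))
step 5: [delta@0.0] (if (5 < 5) then ((let q = ((\r.(\s.4)) true) in 3) + 2) else (let t = (if (true || true) then (\a.false) else (if false then (\b.false) else (\c.false))) in (2 - 9)))
step 6: [delta@0] (if false then ((let q = ((\r.(\s.4)) true) in 3) + 2) else (let t = (if (true || true) then (\a.false) else (if false then (\b.false) else (\c.false))) in (2 - 9)))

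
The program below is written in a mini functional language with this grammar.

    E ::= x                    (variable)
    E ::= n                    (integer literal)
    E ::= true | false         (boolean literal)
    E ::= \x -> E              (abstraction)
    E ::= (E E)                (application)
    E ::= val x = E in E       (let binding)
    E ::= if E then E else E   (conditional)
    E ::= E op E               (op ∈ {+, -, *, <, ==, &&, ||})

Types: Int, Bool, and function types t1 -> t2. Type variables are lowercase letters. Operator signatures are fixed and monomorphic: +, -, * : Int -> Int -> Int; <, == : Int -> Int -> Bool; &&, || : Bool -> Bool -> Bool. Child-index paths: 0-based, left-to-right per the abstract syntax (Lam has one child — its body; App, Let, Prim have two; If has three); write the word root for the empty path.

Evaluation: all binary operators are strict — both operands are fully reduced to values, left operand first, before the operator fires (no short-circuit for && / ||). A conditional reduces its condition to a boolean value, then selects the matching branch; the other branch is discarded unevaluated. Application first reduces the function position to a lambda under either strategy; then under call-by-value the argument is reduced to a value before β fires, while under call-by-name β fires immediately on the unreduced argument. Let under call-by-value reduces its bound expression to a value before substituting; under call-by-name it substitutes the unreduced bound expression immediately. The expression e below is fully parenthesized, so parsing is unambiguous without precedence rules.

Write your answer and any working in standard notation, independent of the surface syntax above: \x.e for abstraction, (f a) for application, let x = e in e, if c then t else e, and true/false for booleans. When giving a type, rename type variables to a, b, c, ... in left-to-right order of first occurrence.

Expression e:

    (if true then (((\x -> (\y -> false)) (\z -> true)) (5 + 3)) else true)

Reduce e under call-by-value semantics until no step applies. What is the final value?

Answer: false

Trace:
step 0: (if true then (((\x.(\y.false)) (\z.true)) (5 + 3)) else true)
step 1: [if@root] (((\x.(\y.false)) (\z.true)) (5 + 3))
step 2: [beta@0] ((\y.false) (5 + 3))
step 3: [delta@1] ((\y.false) 8)
step 4: [beta@root] false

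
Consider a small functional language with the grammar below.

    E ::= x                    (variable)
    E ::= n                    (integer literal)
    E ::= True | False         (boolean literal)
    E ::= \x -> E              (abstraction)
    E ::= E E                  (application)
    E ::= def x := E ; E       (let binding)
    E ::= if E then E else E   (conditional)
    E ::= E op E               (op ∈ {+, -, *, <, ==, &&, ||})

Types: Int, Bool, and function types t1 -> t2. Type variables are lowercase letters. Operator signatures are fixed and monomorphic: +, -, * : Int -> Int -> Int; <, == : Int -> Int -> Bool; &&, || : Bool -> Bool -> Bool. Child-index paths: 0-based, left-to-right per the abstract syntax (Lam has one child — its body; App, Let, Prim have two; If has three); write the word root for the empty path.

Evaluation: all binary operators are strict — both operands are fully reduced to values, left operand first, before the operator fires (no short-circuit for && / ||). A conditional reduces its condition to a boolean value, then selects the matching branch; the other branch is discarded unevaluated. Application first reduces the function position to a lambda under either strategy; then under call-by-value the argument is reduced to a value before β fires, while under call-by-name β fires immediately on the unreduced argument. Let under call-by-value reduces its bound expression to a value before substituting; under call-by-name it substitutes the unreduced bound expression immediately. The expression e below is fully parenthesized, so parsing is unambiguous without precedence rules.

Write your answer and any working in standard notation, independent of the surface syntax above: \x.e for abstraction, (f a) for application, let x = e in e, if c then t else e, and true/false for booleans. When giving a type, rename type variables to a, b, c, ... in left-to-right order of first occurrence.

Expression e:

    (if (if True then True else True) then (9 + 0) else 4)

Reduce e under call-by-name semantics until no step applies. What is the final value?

Answer: 9

Trace:
step 0: (if (if true then true else true) then (9 + 0) else 4)
step 1: [if@0] (if true then (9 + 0) else 4)
step 2: [if@root] (9 + 0)
step 3: [delta@root] 9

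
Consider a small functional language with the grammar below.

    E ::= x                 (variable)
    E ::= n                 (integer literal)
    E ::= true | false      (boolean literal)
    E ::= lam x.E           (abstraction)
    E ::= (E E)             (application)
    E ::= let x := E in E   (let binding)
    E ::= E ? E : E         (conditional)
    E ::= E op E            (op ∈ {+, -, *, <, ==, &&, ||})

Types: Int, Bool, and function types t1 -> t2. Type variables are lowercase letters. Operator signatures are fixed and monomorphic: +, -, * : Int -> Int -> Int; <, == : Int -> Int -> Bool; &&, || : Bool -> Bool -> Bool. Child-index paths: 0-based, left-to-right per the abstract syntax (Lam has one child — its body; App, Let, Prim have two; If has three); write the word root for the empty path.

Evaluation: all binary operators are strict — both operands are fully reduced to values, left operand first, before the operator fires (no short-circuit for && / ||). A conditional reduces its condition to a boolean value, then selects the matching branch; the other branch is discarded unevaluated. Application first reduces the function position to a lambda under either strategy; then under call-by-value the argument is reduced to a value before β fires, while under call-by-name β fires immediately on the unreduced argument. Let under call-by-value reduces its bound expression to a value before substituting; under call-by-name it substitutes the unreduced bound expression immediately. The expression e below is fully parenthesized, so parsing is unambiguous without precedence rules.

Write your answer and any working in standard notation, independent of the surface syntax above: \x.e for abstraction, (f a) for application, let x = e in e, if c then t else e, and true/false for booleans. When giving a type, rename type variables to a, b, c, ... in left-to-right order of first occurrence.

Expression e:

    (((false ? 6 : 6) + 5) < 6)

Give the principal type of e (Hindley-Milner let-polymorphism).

Working:
  unify Bool ~ Bool
  unify Int ~ Int
  unify Int ~ Int
  unify Int ~ Int
  unify Int ~ Int
  unify Int ~ Int

Answer: Bool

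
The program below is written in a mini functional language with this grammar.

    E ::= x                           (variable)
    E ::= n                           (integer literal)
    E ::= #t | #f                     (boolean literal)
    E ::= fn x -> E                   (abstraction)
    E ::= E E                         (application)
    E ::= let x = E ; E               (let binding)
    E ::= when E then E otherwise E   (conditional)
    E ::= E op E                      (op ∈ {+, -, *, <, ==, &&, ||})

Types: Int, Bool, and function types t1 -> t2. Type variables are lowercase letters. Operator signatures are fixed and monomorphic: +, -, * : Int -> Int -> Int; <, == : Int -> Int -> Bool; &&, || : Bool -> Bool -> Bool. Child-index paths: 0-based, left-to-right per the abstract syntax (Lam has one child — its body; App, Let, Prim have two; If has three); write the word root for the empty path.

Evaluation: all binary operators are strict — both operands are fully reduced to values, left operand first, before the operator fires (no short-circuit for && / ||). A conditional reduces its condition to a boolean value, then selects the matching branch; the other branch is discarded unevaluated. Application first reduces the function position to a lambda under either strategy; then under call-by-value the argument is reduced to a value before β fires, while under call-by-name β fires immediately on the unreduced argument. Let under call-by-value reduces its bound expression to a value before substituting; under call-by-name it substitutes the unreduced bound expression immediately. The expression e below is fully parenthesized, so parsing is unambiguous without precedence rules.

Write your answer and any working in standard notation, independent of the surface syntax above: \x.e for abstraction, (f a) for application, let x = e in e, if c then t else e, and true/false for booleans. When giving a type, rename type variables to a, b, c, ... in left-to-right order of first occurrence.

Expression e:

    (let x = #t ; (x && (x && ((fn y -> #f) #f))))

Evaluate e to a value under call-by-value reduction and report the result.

Working:
step 0: (let x = true in (x && (x && ((\y.false) false))))
step 1: [let@root] (true && (true && ((\y.false) false)))
step 2: [beta@1.1] (true && (true && false))
step 3: [delta@1] (true && false)
step 4: [delta@root] false

Answer: false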